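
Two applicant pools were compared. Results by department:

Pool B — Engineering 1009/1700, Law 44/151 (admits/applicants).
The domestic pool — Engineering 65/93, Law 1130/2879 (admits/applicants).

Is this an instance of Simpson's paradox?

Engineering: Pool B 1009/1700 = 59.4%, the domestic pool 65/93 = 69.9% → the domestic pool
Law: Pool B 44/151 = 29.1%, the domestic pool 1130/2879 = 39.2% → the domestic pool
Overall: Pool B 1053/1851 = 56.9%, the domestic pool 1195/2972 = 40.2% → Pool B
The domestic pool wins each department group but Pool B wins overall — the comparison reverses. The domestic pool's applicants skew toward Law, which has a lower base rate.

Yes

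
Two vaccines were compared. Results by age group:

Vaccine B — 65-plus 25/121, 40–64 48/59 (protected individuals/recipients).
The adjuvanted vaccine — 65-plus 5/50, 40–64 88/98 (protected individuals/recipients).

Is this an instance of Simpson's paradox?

No

65-plus: Vaccine B 25/121 = 20.7%, the adjuvanted vaccine 5/50 = 10.0% → Vaccine B
40–64: Vaccine B 48/59 = 81.4%, the adjuvanted vaccine 88/98 = 89.8% → the adjuvanted vaccine
Overall: Vaccine B 73/180 = 40.6%, the adjuvanted vaccine 93/148 = 62.8% → the adjuvanted vaccine
Neither sweeps: Vaccine B wins 1 of 2 groups, the adjuvanted vaccine wins 1. The adjuvanted vaccine wins overall but not every group — no Simpson reversal.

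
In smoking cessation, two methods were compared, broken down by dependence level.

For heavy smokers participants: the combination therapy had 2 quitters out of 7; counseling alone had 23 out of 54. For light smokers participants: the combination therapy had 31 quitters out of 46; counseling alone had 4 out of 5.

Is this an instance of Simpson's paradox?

Yes

Heavy smokers: the combination therapy 2/7 = 28.6%, counseling alone 23/54 = 42.6% → counseling alone
Light smokers: the combination therapy 31/46 = 67.4%, counseling alone 4/5 = 80.0% → counseling alone
Overall: the combination therapy 33/53 = 62.3%, counseling alone 27/59 = 45.8% → the combination therapy
Counseling alone wins each dependence group but the combination therapy wins overall — the comparison reverses. Counseling alone's participants skew toward heavy smokers, which has a lower base rate.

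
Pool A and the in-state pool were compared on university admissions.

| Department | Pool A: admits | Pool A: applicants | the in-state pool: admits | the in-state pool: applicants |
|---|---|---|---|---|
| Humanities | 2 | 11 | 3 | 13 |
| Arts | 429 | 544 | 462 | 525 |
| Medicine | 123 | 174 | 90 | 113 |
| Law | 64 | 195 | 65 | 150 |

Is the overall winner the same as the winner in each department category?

Yes

Humanities: Pool A 2/11 = 18.2%, the in-state pool 3/13 = 23.1% → the in-state pool
Arts: Pool A 429/544 = 78.9%, the in-state pool 462/525 = 88.0% → the in-state pool
Medicine: Pool A 123/174 = 70.7%, the in-state pool 90/113 = 79.6% → the in-state pool
Law: Pool A 64/195 = 32.8%, the in-state pool 65/150 = 43.3% → the in-state pool
Overall: Pool A 618/924 = 66.9%, the in-state pool 620/801 = 77.4% → the in-state pool
The in-state pool wins overall and in every department group — no reversal.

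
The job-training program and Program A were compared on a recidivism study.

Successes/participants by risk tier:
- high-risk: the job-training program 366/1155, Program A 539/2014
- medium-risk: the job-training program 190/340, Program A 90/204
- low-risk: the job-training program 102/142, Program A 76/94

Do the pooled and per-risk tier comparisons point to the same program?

High-risk: the job-training program 366/1155 = 31.7%, Program A 539/2014 = 26.8% → the job-training program
Medium-risk: the job-training program 190/340 = 55.9%, Program A 90/204 = 44.1% → the job-training program
Low-risk: the job-training program 102/142 = 71.8%, Program A 76/94 = 80.9% → Program A
Overall: the job-training program 658/1637 = 40.2%, Program A 705/2312 = 30.5% → the job-training program
Neither sweeps: the job-training program wins 2 of 3 groups, Program A wins 1. The job-training program wins overall but not every group — no Simpson reversal.

No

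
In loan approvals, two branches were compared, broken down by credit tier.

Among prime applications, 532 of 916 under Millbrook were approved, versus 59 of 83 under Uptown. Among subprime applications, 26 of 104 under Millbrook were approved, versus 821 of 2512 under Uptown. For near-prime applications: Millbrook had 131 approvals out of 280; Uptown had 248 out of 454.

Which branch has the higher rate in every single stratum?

Prime: Millbrook 532/916 = 58.1%, Uptown 59/83 = 71.1% → Uptown
Subprime: Millbrook 26/104 = 25.0%, Uptown 821/2512 = 32.7% → Uptown
Near-prime: Millbrook 131/280 = 46.8%, Uptown 248/454 = 54.6% → Uptown
Uptown has the higher rate in all 3 groups.

Uptown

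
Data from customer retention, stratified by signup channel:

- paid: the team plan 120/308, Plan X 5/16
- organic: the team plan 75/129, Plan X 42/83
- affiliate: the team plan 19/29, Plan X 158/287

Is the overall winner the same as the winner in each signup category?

No

Paid: the team plan 120/308 = 39.0%, Plan X 5/16 = 31.2% → the team plan
Organic: the team plan 75/129 = 58.1%, Plan X 42/83 = 50.6% → the team plan
Affiliate: the team plan 19/29 = 65.5%, Plan X 158/287 = 55.1% → the team plan
Overall: the team plan 214/466 = 45.9%, Plan X 205/386 = 53.1% → Plan X
The team plan wins each signup group but Plan X wins overall — the comparison reverses. The team plan's customers skew toward paid, which has a lower base rate.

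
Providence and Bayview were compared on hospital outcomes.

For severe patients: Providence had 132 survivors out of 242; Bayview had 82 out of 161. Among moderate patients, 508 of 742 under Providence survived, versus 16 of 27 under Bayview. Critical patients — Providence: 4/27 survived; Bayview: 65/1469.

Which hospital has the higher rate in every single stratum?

Providence

Severe: Providence 132/242 = 54.5%, Bayview 82/161 = 50.9% → Providence
Moderate: Providence 508/742 = 68.5%, Bayview 16/27 = 59.3% → Providence
Critical: Providence 4/27 = 14.8%, Bayview 65/1469 = 4.4% → Providence
Providence has the higher rate in all 3 groups.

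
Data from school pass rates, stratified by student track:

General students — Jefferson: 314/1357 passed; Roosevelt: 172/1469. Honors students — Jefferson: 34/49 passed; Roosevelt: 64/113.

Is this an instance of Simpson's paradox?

General: Jefferson 314/1357 = 23.1%, Roosevelt 172/1469 = 11.7% → Jefferson
Honors: Jefferson 34/49 = 69.4%, Roosevelt 64/113 = 56.6% → Jefferson
Overall: Jefferson 348/1406 = 24.8%, Roosevelt 236/1582 = 14.9% → Jefferson
Jefferson wins overall and in every student group — no reversal.

No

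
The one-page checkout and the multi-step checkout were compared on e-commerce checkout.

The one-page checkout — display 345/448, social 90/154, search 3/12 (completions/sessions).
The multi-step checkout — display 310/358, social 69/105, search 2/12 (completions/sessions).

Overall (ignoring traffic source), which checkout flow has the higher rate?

Display: the one-page checkout 345/448 = 77.0%, the multi-step checkout 310/358 = 86.6% → the multi-step checkout
Social: the one-page checkout 90/154 = 58.4%, the multi-step checkout 69/105 = 65.7% → the multi-step checkout
Search: the one-page checkout 3/12 = 25.0%, the multi-step checkout 2/12 = 16.7% → the one-page checkout
Overall: the one-page checkout 438/614 = 71.3%, the multi-step checkout 381/475 = 80.2% → the multi-step checkout
(Neither sweeps every traffic group, but the multi-step checkout has the higher pooled rate.)

the multi-step checkout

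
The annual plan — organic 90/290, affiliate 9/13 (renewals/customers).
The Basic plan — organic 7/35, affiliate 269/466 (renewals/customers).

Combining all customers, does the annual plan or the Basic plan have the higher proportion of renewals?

Organic: the annual plan 90/290 = 31.0%, the Basic plan 7/35 = 20.0% → the annual plan
Affiliate: the annual plan 9/13 = 69.2%, the Basic plan 269/466 = 57.7% → the annual plan
Overall: the annual plan 99/303 = 32.7%, the Basic plan 276/501 = 55.1% → the Basic plan
(The annual plan wins every signup group but the Basic plan wins overall — the annual plan's customers skew toward the low-rate organic group.)

the Basic plan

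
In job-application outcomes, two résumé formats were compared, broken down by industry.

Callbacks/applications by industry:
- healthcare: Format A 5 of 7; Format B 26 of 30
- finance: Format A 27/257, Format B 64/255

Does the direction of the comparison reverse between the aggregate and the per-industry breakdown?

No

Healthcare: Format A 5/7 = 71.4%, Format B 26/30 = 86.7% → Format B
Finance: Format A 27/257 = 10.5%, Format B 64/255 = 25.1% → Format B
Overall: Format A 32/264 = 12.1%, Format B 90/285 = 31.6% → Format B
Format B wins overall and in every industry group — no reversal.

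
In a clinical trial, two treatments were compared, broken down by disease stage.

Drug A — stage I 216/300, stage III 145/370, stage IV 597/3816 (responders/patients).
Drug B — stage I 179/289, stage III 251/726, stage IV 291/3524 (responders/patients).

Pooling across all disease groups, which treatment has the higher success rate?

Drug A

Stage I: Drug A 216/300 = 72.0%, Drug B 179/289 = 61.9% → Drug A
Stage III: Drug A 145/370 = 39.2%, Drug B 251/726 = 34.6% → Drug A
Stage IV: Drug A 597/3816 = 15.6%, Drug B 291/3524 = 8.3% → Drug A
Overall: Drug A 958/4486 = 21.4%, Drug B 721/4539 = 15.9% → Drug A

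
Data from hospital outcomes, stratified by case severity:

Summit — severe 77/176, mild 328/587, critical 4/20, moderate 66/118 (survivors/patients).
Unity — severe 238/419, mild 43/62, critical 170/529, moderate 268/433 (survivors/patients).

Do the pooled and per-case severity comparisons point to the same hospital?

No

Severe: Summit 77/176 = 43.8%, Unity 238/419 = 56.8% → Unity
Mild: Summit 328/587 = 55.9%, Unity 43/62 = 69.4% → Unity
Critical: Summit 4/20 = 20.0%, Unity 170/529 = 32.1% → Unity
Moderate: Summit 66/118 = 55.9%, Unity 268/433 = 61.9% → Unity
Overall: Summit 475/901 = 52.7%, Unity 719/1443 = 49.8% → Summit
Unity wins each case group but Summit wins overall — the comparison reverses. Unity's patients skew toward critical, which has a lower base rate.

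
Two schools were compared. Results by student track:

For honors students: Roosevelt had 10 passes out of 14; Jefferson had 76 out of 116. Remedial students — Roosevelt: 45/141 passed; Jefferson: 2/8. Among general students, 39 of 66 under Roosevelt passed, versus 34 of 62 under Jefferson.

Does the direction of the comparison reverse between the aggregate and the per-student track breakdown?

Yes

Honors: Roosevelt 10/14 = 71.4%, Jefferson 76/116 = 65.5% → Roosevelt
Remedial: Roosevelt 45/141 = 31.9%, Jefferson 2/8 = 25.0% → Roosevelt
General: Roosevelt 39/66 = 59.1%, Jefferson 34/62 = 54.8% → Roosevelt
Overall: Roosevelt 94/221 = 42.5%, Jefferson 112/186 = 60.2% → Jefferson
Roosevelt wins each student group but Jefferson wins overall — the comparison reverses. Roosevelt's students skew toward remedial, which has a lower base rate.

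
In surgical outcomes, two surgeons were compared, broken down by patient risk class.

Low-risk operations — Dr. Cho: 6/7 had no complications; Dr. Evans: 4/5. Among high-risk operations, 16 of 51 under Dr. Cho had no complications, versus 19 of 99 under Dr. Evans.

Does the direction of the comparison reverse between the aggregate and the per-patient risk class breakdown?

No

Low-risk: Dr. Cho 6/7 = 85.7%, Dr. Evans 4/5 = 80.0% → Dr. Cho
High-risk: Dr. Cho 16/51 = 31.4%, Dr. Evans 19/99 = 19.2% → Dr. Cho
Overall: Dr. Cho 22/58 = 37.9%, Dr. Evans 23/104 = 22.1% → Dr. Cho
Dr. Cho wins overall and in every patient risk group — no reversal.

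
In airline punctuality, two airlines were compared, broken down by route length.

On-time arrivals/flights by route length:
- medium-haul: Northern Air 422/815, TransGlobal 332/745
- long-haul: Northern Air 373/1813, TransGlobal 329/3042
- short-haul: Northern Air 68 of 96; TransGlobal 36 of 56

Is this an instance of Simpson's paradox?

Medium-haul: Northern Air 422/815 = 51.8%, TransGlobal 332/745 = 44.6% → Northern Air
Long-haul: Northern Air 373/1813 = 20.6%, TransGlobal 329/3042 = 10.8% → Northern Air
Short-haul: Northern Air 68/96 = 70.8%, TransGlobal 36/56 = 64.3% → Northern Air
Overall: Northern Air 863/2724 = 31.7%, TransGlobal 697/3843 = 18.1% → Northern Air
Northern Air wins overall and in every route group — no reversal.

No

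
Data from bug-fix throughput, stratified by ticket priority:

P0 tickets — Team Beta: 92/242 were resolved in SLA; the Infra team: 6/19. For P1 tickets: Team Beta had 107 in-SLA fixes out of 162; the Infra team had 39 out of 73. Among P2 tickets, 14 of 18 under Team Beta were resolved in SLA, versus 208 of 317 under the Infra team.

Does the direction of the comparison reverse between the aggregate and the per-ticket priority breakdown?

Yes

P0: Team Beta 92/242 = 38.0%, the Infra team 6/19 = 31.6% → Team Beta
P1: Team Beta 107/162 = 66.0%, the Infra team 39/73 = 53.4% → Team Beta
P2: Team Beta 14/18 = 77.8%, the Infra team 208/317 = 65.6% → Team Beta
Overall: Team Beta 213/422 = 50.5%, the Infra team 253/409 = 61.9% → the Infra team
Team Beta wins each ticket group but the Infra team wins overall — the comparison reverses. Team Beta's tickets skew toward P0, which has a lower base rate.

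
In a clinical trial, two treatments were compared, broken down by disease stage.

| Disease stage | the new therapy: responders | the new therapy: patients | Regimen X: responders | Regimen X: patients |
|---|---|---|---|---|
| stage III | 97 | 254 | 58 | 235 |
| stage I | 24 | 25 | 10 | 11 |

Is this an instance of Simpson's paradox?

No

Stage III: the new therapy 97/254 = 38.2%, Regimen X 58/235 = 24.7% → the new therapy
Stage I: the new therapy 24/25 = 96.0%, Regimen X 10/11 = 90.9% → the new therapy
Overall: the new therapy 121/279 = 43.4%, Regimen X 68/246 = 27.6% → the new therapy
The new therapy wins overall and in every disease group — no reversal.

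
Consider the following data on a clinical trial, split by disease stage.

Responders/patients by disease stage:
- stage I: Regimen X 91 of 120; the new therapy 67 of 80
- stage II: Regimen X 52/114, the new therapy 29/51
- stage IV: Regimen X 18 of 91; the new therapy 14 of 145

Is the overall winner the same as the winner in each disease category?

No

Stage I: Regimen X 91/120 = 75.8%, the new therapy 67/80 = 83.8% → the new therapy
Stage II: Regimen X 52/114 = 45.6%, the new therapy 29/51 = 56.9% → the new therapy
Stage IV: Regimen X 18/91 = 19.8%, the new therapy 14/145 = 9.7% → Regimen X
Overall: Regimen X 161/325 = 49.5%, the new therapy 110/276 = 39.9% → Regimen X
Neither sweeps: Regimen X wins 1 of 3 groups, the new therapy wins 2. Regimen X wins overall but not every group — no Simpson reversal.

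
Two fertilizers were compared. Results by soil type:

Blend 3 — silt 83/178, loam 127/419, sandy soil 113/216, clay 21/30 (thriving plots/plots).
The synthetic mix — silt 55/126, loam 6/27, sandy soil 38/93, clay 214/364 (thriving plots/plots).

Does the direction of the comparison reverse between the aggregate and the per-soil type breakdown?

Yes

Silt: Blend 3 83/178 = 46.6%, the synthetic mix 55/126 = 43.7% → Blend 3
Loam: Blend 3 127/419 = 30.3%, the synthetic mix 6/27 = 22.2% → Blend 3
Sandy soil: Blend 3 113/216 = 52.3%, the synthetic mix 38/93 = 40.9% → Blend 3
Clay: Blend 3 21/30 = 70.0%, the synthetic mix 214/364 = 58.8% → Blend 3
Overall: Blend 3 344/843 = 40.8%, the synthetic mix 313/610 = 51.3% → the synthetic mix
Blend 3 wins each soil group but the synthetic mix wins overall — the comparison reverses. Blend 3's plots skew toward loam, which has a lower base rate.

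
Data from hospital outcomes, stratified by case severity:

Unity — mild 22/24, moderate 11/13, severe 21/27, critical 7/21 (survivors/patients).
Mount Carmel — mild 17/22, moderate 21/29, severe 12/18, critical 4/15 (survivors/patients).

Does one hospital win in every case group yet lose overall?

No

Mild: Unity 22/24 = 91.7%, Mount Carmel 17/22 = 77.3% → Unity
Moderate: Unity 11/13 = 84.6%, Mount Carmel 21/29 = 72.4% → Unity
Severe: Unity 21/27 = 77.8%, Mount Carmel 12/18 = 66.7% → Unity
Critical: Unity 7/21 = 33.3%, Mount Carmel 4/15 = 26.7% → Unity
Overall: Unity 61/85 = 71.8%, Mount Carmel 54/84 = 64.3% → Unity
Unity wins overall and in every case group — no reversal.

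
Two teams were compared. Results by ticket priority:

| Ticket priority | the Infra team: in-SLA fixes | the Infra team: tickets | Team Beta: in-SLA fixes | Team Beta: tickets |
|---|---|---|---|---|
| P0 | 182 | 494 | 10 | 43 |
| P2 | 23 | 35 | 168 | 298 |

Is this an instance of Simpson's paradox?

P0: the Infra team 182/494 = 36.8%, Team Beta 10/43 = 23.3% → the Infra team
P2: the Infra team 23/35 = 65.7%, Team Beta 168/298 = 56.4% → the Infra team
Overall: the Infra team 205/529 = 38.8%, Team Beta 178/341 = 52.2% → Team Beta
The Infra team wins each ticket group but Team Beta wins overall — the comparison reverses. The Infra team's tickets skew toward P0, which has a lower base rate.

Yes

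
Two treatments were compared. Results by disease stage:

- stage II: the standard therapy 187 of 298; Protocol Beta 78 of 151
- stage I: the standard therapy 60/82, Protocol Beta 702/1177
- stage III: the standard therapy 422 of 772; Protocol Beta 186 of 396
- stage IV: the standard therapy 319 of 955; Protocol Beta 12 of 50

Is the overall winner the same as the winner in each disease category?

Stage II: the standard therapy 187/298 = 62.8%, Protocol Beta 78/151 = 51.7% → the standard therapy
Stage I: the standard therapy 60/82 = 73.2%, Protocol Beta 702/1177 = 59.6% → the standard therapy
Stage III: the standard therapy 422/772 = 54.7%, Protocol Beta 186/396 = 47.0% → the standard therapy
Stage IV: the standard therapy 319/955 = 33.4%, Protocol Beta 12/50 = 24.0% → the standard therapy
Overall: the standard therapy 988/2107 = 46.9%, Protocol Beta 978/1774 = 55.1% → Protocol Beta
The standard therapy wins each disease group but Protocol Beta wins overall — the comparison reverses. The standard therapy's patients skew toward stage IV, which has a lower base rate.

No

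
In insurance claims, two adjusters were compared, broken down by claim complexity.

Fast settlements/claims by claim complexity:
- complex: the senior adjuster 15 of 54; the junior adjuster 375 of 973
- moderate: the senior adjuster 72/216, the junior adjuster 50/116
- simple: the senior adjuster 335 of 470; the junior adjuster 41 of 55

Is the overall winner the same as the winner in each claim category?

No

Complex: the senior adjuster 15/54 = 27.8%, the junior adjuster 375/973 = 38.5% → the junior adjuster
Moderate: the senior adjuster 72/216 = 33.3%, the junior adjuster 50/116 = 43.1% → the junior adjuster
Simple: the senior adjuster 335/470 = 71.3%, the junior adjuster 41/55 = 74.5% → the junior adjuster
Overall: the senior adjuster 422/740 = 57.0%, the junior adjuster 466/1144 = 40.7% → the senior adjuster
The junior adjuster wins each claim group but the senior adjuster wins overall — the comparison reverses. The junior adjuster's claims skew toward complex, which has a lower base rate.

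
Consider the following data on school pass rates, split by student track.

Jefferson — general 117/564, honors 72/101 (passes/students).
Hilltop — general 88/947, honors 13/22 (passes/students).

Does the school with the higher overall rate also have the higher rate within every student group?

General: Jefferson 117/564 = 20.7%, Hilltop 88/947 = 9.3% → Jefferson
Honors: Jefferson 72/101 = 71.3%, Hilltop 13/22 = 59.1% → Jefferson
Overall: Jefferson 189/665 = 28.4%, Hilltop 101/969 = 10.4% → Jefferson
Jefferson wins overall and in every student group — no reversal.

Yes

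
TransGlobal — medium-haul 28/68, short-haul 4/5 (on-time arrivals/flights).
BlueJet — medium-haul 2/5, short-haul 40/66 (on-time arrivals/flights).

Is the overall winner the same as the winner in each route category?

No

Medium-haul: TransGlobal 28/68 = 41.2%, BlueJet 2/5 = 40.0% → TransGlobal
Short-haul: TransGlobal 4/5 = 80.0%, BlueJet 40/66 = 60.6% → TransGlobal
Overall: TransGlobal 32/73 = 43.8%, BlueJet 42/71 = 59.2% → BlueJet
TransGlobal wins each route group but BlueJet wins overall — the comparison reverses. TransGlobal's flights skew toward medium-haul, which has a lower base rate.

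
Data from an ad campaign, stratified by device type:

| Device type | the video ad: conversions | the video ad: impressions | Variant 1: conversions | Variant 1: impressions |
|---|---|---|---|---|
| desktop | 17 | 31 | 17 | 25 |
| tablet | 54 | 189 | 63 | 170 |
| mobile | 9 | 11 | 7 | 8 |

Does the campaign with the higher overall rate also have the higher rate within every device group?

Desktop: the video ad 17/31 = 54.8%, Variant 1 17/25 = 68.0% → Variant 1
Tablet: the video ad 54/189 = 28.6%, Variant 1 63/170 = 37.1% → Variant 1
Mobile: the video ad 9/11 = 81.8%, Variant 1 7/8 = 87.5% → Variant 1
Overall: the video ad 80/231 = 34.6%, Variant 1 87/203 = 42.9% → Variant 1
Variant 1 wins overall and in every device group — no reversal.

Yes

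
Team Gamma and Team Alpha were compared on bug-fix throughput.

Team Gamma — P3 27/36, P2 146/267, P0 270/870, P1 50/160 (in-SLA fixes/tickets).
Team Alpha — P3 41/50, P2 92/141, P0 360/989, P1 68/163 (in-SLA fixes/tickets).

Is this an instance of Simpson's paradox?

P3: Team Gamma 27/36 = 75.0%, Team Alpha 41/50 = 82.0% → Team Alpha
P2: Team Gamma 146/267 = 54.7%, Team Alpha 92/141 = 65.2% → Team Alpha
P0: Team Gamma 270/870 = 31.0%, Team Alpha 360/989 = 36.4% → Team Alpha
P1: Team Gamma 50/160 = 31.2%, Team Alpha 68/163 = 41.7% → Team Alpha
Overall: Team Gamma 493/1333 = 37.0%, Team Alpha 561/1343 = 41.8% → Team Alpha
Team Alpha wins overall and in every ticket group — no reversal.

No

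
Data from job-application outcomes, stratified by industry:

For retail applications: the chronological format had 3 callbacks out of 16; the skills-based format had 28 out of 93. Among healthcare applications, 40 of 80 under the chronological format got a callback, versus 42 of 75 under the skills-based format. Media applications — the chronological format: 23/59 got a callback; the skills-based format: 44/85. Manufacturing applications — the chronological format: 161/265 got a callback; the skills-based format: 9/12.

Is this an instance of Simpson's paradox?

Yes

Retail: the chronological format 3/16 = 18.8%, the skills-based format 28/93 = 30.1% → the skills-based format
Healthcare: the chronological format 40/80 = 50.0%, the skills-based format 42/75 = 56.0% → the skills-based format
Media: the chronological format 23/59 = 39.0%, the skills-based format 44/85 = 51.8% → the skills-based format
Manufacturing: the chronological format 161/265 = 60.8%, the skills-based format 9/12 = 75.0% → the skills-based format
Overall: the chronological format 227/420 = 54.0%, the skills-based format 123/265 = 46.4% → the chronological format
The skills-based format wins each industry group but the chronological format wins overall — the comparison reverses. The skills-based format's applications skew toward retail, which has a lower base rate.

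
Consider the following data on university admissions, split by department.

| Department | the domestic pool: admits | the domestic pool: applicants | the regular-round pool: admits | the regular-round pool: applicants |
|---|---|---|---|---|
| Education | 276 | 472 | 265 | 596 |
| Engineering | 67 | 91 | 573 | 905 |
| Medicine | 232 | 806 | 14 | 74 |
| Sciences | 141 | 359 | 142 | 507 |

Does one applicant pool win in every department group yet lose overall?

Education: the domestic pool 276/472 = 58.5%, the regular-round pool 265/596 = 44.5% → the domestic pool
Engineering: the domestic pool 67/91 = 73.6%, the regular-round pool 573/905 = 63.3% → the domestic pool
Medicine: the domestic pool 232/806 = 28.8%, the regular-round pool 14/74 = 18.9% → the domestic pool
Sciences: the domestic pool 141/359 = 39.3%, the regular-round pool 142/507 = 28.0% → the domestic pool
Overall: the domestic pool 716/1728 = 41.4%, the regular-round pool 994/2082 = 47.7% → the regular-round pool
The domestic pool wins each department group but the regular-round pool wins overall — the comparison reverses. The domestic pool's applicants skew toward Medicine, which has a lower base rate.

Yes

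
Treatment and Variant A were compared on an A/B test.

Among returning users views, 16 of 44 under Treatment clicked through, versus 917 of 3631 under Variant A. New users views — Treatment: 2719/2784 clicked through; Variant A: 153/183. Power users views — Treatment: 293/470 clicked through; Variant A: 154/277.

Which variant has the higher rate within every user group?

Treatment

Returning users: Treatment 16/44 = 36.4%, Variant A 917/3631 = 25.3% → Treatment
New users: Treatment 2719/2784 = 97.7%, Variant A 153/183 = 83.6% → Treatment
Power users: Treatment 293/470 = 62.3%, Variant A 154/277 = 55.6% → Treatment
Treatment has the higher rate in all 3 groups.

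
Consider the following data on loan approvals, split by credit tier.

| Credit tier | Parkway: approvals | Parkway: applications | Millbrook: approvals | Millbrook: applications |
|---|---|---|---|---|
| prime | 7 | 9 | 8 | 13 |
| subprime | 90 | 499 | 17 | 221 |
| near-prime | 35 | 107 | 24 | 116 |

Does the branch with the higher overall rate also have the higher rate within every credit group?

Yes

Prime: Parkway 7/9 = 77.8%, Millbrook 8/13 = 61.5% → Parkway
Subprime: Parkway 90/499 = 18.0%, Millbrook 17/221 = 7.7% → Parkway
Near-prime: Parkway 35/107 = 32.7%, Millbrook 24/116 = 20.7% → Parkway
Overall: Parkway 132/615 = 21.5%, Millbrook 49/350 = 14.0% → Parkway
Parkway wins overall and in every credit group — no reversal.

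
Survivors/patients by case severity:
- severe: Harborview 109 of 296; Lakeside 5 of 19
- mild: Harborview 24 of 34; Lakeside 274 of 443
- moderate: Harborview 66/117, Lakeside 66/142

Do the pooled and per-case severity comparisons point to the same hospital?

No

Severe: Harborview 109/296 = 36.8%, Lakeside 5/19 = 26.3% → Harborview
Mild: Harborview 24/34 = 70.6%, Lakeside 274/443 = 61.9% → Harborview
Moderate: Harborview 66/117 = 56.4%, Lakeside 66/142 = 46.5% → Harborview
Overall: Harborview 199/447 = 44.5%, Lakeside 345/604 = 57.1% → Lakeside
Harborview wins each case group but Lakeside wins overall — the comparison reverses. Harborview's patients skew toward severe, which has a lower base rate.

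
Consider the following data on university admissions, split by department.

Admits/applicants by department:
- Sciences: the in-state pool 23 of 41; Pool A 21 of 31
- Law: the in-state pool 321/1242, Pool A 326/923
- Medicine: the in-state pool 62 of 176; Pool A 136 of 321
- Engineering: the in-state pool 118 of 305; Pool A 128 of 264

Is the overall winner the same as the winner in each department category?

Yes

Sciences: the in-state pool 23/41 = 56.1%, Pool A 21/31 = 67.7% → Pool A
Law: the in-state pool 321/1242 = 25.8%, Pool A 326/923 = 35.3% → Pool A
Medicine: the in-state pool 62/176 = 35.2%, Pool A 136/321 = 42.4% → Pool A
Engineering: the in-state pool 118/305 = 38.7%, Pool A 128/264 = 48.5% → Pool A
Overall: the in-state pool 524/1764 = 29.7%, Pool A 611/1539 = 39.7% → Pool A
Pool A wins overall and in every department group — no reversal.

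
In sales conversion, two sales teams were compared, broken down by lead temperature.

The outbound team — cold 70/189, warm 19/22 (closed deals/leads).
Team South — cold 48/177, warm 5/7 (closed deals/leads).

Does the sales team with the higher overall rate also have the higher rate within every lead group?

Cold: the outbound team 70/189 = 37.0%, Team South 48/177 = 27.1% → the outbound team
Warm: the outbound team 19/22 = 86.4%, Team South 5/7 = 71.4% → the outbound team
Overall: the outbound team 89/211 = 42.2%, Team South 53/184 = 28.8% → the outbound team
The outbound team wins overall and in every lead group — no reversal.

Yes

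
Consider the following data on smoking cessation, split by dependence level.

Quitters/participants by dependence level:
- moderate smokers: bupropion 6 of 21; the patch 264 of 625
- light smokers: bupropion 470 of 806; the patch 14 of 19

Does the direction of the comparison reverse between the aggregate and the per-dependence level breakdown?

Moderate smokers: bupropion 6/21 = 28.6%, the patch 264/625 = 42.2% → the patch
Light smokers: bupropion 470/806 = 58.3%, the patch 14/19 = 73.7% → the patch
Overall: bupropion 476/827 = 57.6%, the patch 278/644 = 43.2% → bupropion
The patch wins each dependence group but bupropion wins overall — the comparison reverses. The patch's participants skew toward moderate smokers, which has a lower base rate.

Yes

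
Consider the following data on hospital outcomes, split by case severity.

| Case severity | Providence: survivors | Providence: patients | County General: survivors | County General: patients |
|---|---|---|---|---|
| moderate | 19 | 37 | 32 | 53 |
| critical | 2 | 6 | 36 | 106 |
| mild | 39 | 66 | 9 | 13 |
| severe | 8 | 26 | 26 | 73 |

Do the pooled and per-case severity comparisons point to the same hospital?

Moderate: Providence 19/37 = 51.4%, County General 32/53 = 60.4% → County General
Critical: Providence 2/6 = 33.3%, County General 36/106 = 34.0% → County General
Mild: Providence 39/66 = 59.1%, County General 9/13 = 69.2% → County General
Severe: Providence 8/26 = 30.8%, County General 26/73 = 35.6% → County General
Overall: Providence 68/135 = 50.4%, County General 103/245 = 42.0% → Providence
County General wins each case group but Providence wins overall — the comparison reverses. County General's patients skew toward critical, which has a lower base rate.

No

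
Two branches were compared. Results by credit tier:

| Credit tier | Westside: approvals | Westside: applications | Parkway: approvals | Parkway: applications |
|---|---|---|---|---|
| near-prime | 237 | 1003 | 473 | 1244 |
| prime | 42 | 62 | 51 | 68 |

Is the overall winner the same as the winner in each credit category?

Yes

Near-prime: Westside 237/1003 = 23.6%, Parkway 473/1244 = 38.0% → Parkway
Prime: Westside 42/62 = 67.7%, Parkway 51/68 = 75.0% → Parkway
Overall: Westside 279/1065 = 26.2%, Parkway 524/1312 = 39.9% → Parkway
Parkway wins overall and in every credit group — no reversal.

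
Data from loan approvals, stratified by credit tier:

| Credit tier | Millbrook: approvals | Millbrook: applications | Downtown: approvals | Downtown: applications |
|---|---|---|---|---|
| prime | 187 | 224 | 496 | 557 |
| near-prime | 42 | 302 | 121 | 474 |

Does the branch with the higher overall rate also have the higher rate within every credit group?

Yes

Prime: Millbrook 187/224 = 83.5%, Downtown 496/557 = 89.0% → Downtown
Near-prime: Millbrook 42/302 = 13.9%, Downtown 121/474 = 25.5% → Downtown
Overall: Millbrook 229/526 = 43.5%, Downtown 617/1031 = 59.8% → Downtown
Downtown wins overall and in every credit group — no reversal.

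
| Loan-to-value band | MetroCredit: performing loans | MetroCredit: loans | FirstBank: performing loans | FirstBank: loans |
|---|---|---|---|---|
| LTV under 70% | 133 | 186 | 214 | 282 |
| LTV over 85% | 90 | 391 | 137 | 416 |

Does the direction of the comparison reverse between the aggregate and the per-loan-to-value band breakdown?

No

LTV under 70%: MetroCredit 133/186 = 71.5%, FirstBank 214/282 = 75.9% → FirstBank
LTV over 85%: MetroCredit 90/391 = 23.0%, FirstBank 137/416 = 32.9% → FirstBank
Overall: MetroCredit 223/577 = 38.6%, FirstBank 351/698 = 50.3% → FirstBank
FirstBank wins overall and in every loan-to-value group — no reversal.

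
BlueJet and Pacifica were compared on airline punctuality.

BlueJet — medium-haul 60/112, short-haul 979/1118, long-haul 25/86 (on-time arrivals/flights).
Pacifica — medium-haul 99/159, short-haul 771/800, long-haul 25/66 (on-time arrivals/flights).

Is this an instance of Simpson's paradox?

No

Medium-haul: BlueJet 60/112 = 53.6%, Pacifica 99/159 = 62.3% → Pacifica
Short-haul: BlueJet 979/1118 = 87.6%, Pacifica 771/800 = 96.4% → Pacifica
Long-haul: BlueJet 25/86 = 29.1%, Pacifica 25/66 = 37.9% → Pacifica
Overall: BlueJet 1064/1316 = 80.9%, Pacifica 895/1025 = 87.3% → Pacifica
Pacifica wins overall and in every route group — no reversal.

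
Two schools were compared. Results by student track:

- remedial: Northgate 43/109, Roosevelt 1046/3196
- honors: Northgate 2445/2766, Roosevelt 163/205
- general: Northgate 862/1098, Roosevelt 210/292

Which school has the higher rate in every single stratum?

Northgate

Remedial: Northgate 43/109 = 39.4%, Roosevelt 1046/3196 = 32.7% → Northgate
Honors: Northgate 2445/2766 = 88.4%, Roosevelt 163/205 = 79.5% → Northgate
General: Northgate 862/1098 = 78.5%, Roosevelt 210/292 = 71.9% → Northgate
Northgate has the higher rate in all 3 groups.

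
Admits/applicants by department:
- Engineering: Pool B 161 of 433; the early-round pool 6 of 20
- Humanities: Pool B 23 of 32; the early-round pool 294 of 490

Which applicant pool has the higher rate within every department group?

Engineering: Pool B 161/433 = 37.2%, the early-round pool 6/20 = 30.0% → Pool B
Humanities: Pool B 23/32 = 71.9%, the early-round pool 294/490 = 60.0% → Pool B
Pool B has the higher rate in both groups.

Pool B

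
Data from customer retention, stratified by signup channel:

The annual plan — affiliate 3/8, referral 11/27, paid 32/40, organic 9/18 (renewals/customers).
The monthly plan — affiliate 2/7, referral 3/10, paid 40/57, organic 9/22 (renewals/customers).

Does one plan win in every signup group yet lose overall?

No

Affiliate: the annual plan 3/8 = 37.5%, the monthly plan 2/7 = 28.6% → the annual plan
Referral: the annual plan 11/27 = 40.7%, the monthly plan 3/10 = 30.0% → the annual plan
Paid: the annual plan 32/40 = 80.0%, the monthly plan 40/57 = 70.2% → the annual plan
Organic: the annual plan 9/18 = 50.0%, the monthly plan 9/22 = 40.9% → the annual plan
Overall: the annual plan 55/93 = 59.1%, the monthly plan 54/96 = 56.2% → the annual plan
The annual plan wins overall and in every signup group — no reversal.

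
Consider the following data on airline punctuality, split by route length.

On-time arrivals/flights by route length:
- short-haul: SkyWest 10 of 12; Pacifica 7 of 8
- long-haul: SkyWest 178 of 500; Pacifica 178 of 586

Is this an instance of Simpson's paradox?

No

Short-haul: SkyWest 10/12 = 83.3%, Pacifica 7/8 = 87.5% → Pacifica
Long-haul: SkyWest 178/500 = 35.6%, Pacifica 178/586 = 30.4% → SkyWest
Overall: SkyWest 188/512 = 36.7%, Pacifica 185/594 = 31.1% → SkyWest
Neither sweeps: SkyWest wins 1 of 2 groups, Pacifica wins 1. SkyWest wins overall but not every group — no Simpson reversal.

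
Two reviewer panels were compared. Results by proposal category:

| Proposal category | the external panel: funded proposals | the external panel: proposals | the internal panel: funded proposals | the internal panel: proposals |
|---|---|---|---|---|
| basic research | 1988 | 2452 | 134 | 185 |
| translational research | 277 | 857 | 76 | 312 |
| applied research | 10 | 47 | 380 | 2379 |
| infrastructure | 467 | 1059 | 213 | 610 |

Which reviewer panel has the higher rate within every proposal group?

Basic research: the external panel 1988/2452 = 81.1%, the internal panel 134/185 = 72.4% → the external panel
Translational research: the external panel 277/857 = 32.3%, the internal panel 76/312 = 24.4% → the external panel
Applied research: the external panel 10/47 = 21.3%, the internal panel 380/2379 = 16.0% → the external panel
Infrastructure: the external panel 467/1059 = 44.1%, the internal panel 213/610 = 34.9% → the external panel
The external panel has the higher rate in all 4 groups.

the external panel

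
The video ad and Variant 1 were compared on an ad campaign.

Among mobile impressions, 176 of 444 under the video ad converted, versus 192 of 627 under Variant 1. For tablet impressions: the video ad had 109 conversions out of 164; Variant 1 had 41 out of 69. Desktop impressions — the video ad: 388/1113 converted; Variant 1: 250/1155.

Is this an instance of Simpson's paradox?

Mobile: the video ad 176/444 = 39.6%, Variant 1 192/627 = 30.6% → the video ad
Tablet: the video ad 109/164 = 66.5%, Variant 1 41/69 = 59.4% → the video ad
Desktop: the video ad 388/1113 = 34.9%, Variant 1 250/1155 = 21.6% → the video ad
Overall: the video ad 673/1721 = 39.1%, Variant 1 483/1851 = 26.1% → the video ad
The video ad wins overall and in every device group — no reversal.

No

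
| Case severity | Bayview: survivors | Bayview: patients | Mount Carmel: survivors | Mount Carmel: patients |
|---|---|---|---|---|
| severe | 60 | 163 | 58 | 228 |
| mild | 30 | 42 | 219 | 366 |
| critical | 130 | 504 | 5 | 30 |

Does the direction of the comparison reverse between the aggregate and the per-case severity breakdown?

Yes

Severe: Bayview 60/163 = 36.8%, Mount Carmel 58/228 = 25.4% → Bayview
Mild: Bayview 30/42 = 71.4%, Mount Carmel 219/366 = 59.8% → Bayview
Critical: Bayview 130/504 = 25.8%, Mount Carmel 5/30 = 16.7% → Bayview
Overall: Bayview 220/709 = 31.0%, Mount Carmel 282/624 = 45.2% → Mount Carmel
Bayview wins each case group but Mount Carmel wins overall — the comparison reverses. Bayview's patients skew toward critical, which has a lower base rate.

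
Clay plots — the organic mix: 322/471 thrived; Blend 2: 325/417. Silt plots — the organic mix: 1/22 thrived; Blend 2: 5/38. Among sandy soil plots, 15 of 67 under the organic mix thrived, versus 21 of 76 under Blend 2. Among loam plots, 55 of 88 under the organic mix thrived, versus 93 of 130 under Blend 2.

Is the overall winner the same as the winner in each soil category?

Clay: the organic mix 322/471 = 68.4%, Blend 2 325/417 = 77.9% → Blend 2
Silt: the organic mix 1/22 = 4.5%, Blend 2 5/38 = 13.2% → Blend 2
Sandy soil: the organic mix 15/67 = 22.4%, Blend 2 21/76 = 27.6% → Blend 2
Loam: the organic mix 55/88 = 62.5%, Blend 2 93/130 = 71.5% → Blend 2
Overall: the organic mix 393/648 = 60.6%, Blend 2 444/661 = 67.2% → Blend 2
Blend 2 wins overall and in every soil group — no reversal.

Yes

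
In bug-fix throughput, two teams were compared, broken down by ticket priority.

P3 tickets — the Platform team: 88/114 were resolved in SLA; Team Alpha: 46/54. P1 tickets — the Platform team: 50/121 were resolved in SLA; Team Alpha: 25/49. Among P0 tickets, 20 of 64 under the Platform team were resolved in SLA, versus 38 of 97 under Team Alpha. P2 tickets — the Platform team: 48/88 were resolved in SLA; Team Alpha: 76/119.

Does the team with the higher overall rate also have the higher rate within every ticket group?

P3: the Platform team 88/114 = 77.2%, Team Alpha 46/54 = 85.2% → Team Alpha
P1: the Platform team 50/121 = 41.3%, Team Alpha 25/49 = 51.0% → Team Alpha
P0: the Platform team 20/64 = 31.2%, Team Alpha 38/97 = 39.2% → Team Alpha
P2: the Platform team 48/88 = 54.5%, Team Alpha 76/119 = 63.9% → Team Alpha
Overall: the Platform team 206/387 = 53.2%, Team Alpha 185/319 = 58.0% → Team Alpha
Team Alpha wins overall and in every ticket group — no reversal.

Yes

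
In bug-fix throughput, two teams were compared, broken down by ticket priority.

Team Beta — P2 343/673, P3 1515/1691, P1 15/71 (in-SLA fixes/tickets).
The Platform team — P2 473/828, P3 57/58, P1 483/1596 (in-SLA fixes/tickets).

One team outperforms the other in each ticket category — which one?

P2: Team Beta 343/673 = 51.0%, the Platform team 473/828 = 57.1% → the Platform team
P3: Team Beta 1515/1691 = 89.6%, the Platform team 57/58 = 98.3% → the Platform team
P1: Team Beta 15/71 = 21.1%, the Platform team 483/1596 = 30.3% → the Platform team
The Platform team has the higher rate in all 3 groups.

the Platform team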